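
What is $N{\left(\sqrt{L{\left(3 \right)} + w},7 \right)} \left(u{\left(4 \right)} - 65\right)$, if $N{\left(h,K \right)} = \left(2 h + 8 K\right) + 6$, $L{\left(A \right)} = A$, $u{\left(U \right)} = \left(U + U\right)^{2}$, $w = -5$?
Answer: $-62 - 2 i \sqrt{2} \approx -62.0 - 2.8284 i$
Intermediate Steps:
$u{\left(U \right)} = 4 U^{2}$ ($u{\left(U \right)} = \left(2 U\right)^{2} = 4 U^{2}$)
$N{\left(h,K \right)} = 6 + 2 h + 8 K$
$N{\left(\sqrt{L{\left(3 \right)} + w},7 \right)} \left(u{\left(4 \right)} - 65\right) = \left(6 + 2 \sqrt{3 - 5} + 8 \cdot 7\right) \left(4 \cdot 4^{2} - 65\right) = \left(6 + 2 \sqrt{-2} + 56\right) \left(4 \cdot 16 - 65\right) = \left(6 + 2 i \sqrt{2} + 56\right) \left(64 - 65\right) = \left(6 + 2 i \sqrt{2} + 56\right) \left(-1\right) = \left(62 + 2 i \sqrt{2}\right) \left(-1\right) = -62 - 2 i \sqrt{2}$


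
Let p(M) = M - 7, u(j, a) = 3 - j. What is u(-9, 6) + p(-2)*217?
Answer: -1941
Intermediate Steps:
p(M) = -7 + M
u(-9, 6) + p(-2)*217 = (3 - 1*(-9)) + (-7 - 2)*217 = (3 + 9) - 9*217 = 12 - 1953 = -1941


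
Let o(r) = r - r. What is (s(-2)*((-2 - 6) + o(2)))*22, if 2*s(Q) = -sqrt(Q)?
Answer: 88*I*sqrt(2) ≈ 124.45*I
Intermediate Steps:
o(r) = 0
s(Q) = -sqrt(Q)/2 (s(Q) = (-sqrt(Q))/2 = -sqrt(Q)/2)
(s(-2)*((-2 - 6) + o(2)))*22 = ((-I*sqrt(2)/2)*((-2 - 6) + 0))*22 = ((-I*sqrt(2)/2)*(-8 + 0))*22 = (-I*sqrt(2)/2*(-8))*22 = (4*I*sqrt(2))*22 = 88*I*sqrt(2)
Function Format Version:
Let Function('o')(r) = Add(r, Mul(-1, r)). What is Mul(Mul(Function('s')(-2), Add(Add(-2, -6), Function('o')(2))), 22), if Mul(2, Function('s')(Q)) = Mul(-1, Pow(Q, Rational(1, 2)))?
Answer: Mul(88, I, Pow(2, Rational(1, 2))) ≈ Mul(124.45, I)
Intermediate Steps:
Function('o')(r) = 0
Function('s')(Q) = Mul(Rational(-1, 2), Pow(Q, Rational(1, 2))) (Function('s')(Q) = Mul(Rational(1, 2), Mul(-1, Pow(Q, Rational(1, 2)))) = Mul(Rational(-1, 2), Pow(Q, Rational(1, 2))))
Mul(Mul(Function('s')(-2), Add(Add(-2, -6), Function('o')(2))), 22) = Mul(Mul(Mul(Rational(-1, 2), Pow(-2, Rational(1, 2))), Add(Add(-2, -6), 0)), 22) = Mul(Mul(Mul(Rational(-1, 2), Mul(I, Pow(2, Rational(1, 2)))), Add(-8, 0)), 22) = Mul(Mul(Mul(Rational(-1, 2), I, Pow(2, Rational(1, 2))), -8), 22) = Mul(Mul(4, I, Pow(2, Rational(1, 2))), 22) = Mul(88, I, Pow(2, Rational(1, 2)))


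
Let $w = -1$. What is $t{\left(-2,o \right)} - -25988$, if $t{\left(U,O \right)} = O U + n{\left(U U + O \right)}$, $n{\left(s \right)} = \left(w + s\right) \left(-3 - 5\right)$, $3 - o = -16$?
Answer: $25774$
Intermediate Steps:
$o = 19$ ($o = 3 - -16 = 3 + 16 = 19$)
$n{\left(s \right)} = 8 - 8 s$ ($n{\left(s \right)} = \left(-1 + s\right) \left(-3 - 5\right) = \left(-1 + s\right) \left(-8\right) = 8 - 8 s$)
$t{\left(U,O \right)} = 8 - 8 O - 8 U^{2} + O U$ ($t{\left(U,O \right)} = O U - \left(-8 + 8 \left(U U + O\right)\right) = O U - \left(-8 + 8 \left(U^{2} + O\right)\right) = O U - \left(-8 + 8 \left(O + U^{2}\right)\right) = O U - \left(-8 + 8 O + 8 U^{2}\right) = 8 - 8 O - 8 U^{2} + O U$)
$t{\left(-2,o \right)} - -25988 = \left(8 - 152 - 8 \left(-2\right)^{2} + 19 \left(-2\right)\right) - -25988 = \left(8 - 152 - 32 - 38\right) + 25988 = -214 + 25988 = 25774$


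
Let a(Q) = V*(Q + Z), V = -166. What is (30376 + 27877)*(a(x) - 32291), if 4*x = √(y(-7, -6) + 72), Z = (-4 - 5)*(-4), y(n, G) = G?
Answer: -2229167551 - 4834999*√66/2 ≈ -2.2488e+9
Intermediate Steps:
Z = 36 (Z = -9*(-4) = 36)
x = √66/4 (x = √(-6 + 72)/4 = √66/4 ≈ 2.0310)
a(Q) = -5976 - 166*Q (a(Q) = -166*(Q + 36) = -166*(36 + Q) = -5976 - 166*Q)
(30376 + 27877)*(a(x) - 32291) = (30376 + 27877)*((-5976 - 83*√66/2) - 32291) = 58253*((-5976 - 83*√66/2) - 32291) = 58253*(-38267 - 83*√66/2) = -2229167551 - 4834999*√66/2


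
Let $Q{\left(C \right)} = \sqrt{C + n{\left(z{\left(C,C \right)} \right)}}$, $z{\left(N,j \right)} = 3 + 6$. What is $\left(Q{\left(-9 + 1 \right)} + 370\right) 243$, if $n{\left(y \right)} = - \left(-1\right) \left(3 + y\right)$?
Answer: $90396$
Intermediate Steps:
$z{\left(N,j \right)} = 9$
$n{\left(y \right)} = 3 + y$ ($n{\left(y \right)} = - (-3 - y) = 3 + y$)
$Q{\left(C \right)} = \sqrt{12 + C}$ ($Q{\left(C \right)} = \sqrt{C + \left(3 + 9\right)} = \sqrt{C + 12} = \sqrt{12 + C}$)
$\left(Q{\left(-9 + 1 \right)} + 370\right) 243 = \left(\sqrt{12 + \left(-9 + 1\right)} + 370\right) 243 = \left(\sqrt{12 - 8} + 370\right) 243 = \left(\sqrt{4} + 370\right) 243 = \left(2 + 370\right) 243 = 372 \cdot 243 = 90396$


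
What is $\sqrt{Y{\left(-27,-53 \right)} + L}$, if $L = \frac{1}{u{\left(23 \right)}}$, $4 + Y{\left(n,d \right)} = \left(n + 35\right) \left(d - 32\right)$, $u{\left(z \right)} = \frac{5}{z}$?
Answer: $\frac{i \sqrt{16985}}{5} \approx 26.065 i$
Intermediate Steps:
$Y{\left(n,d \right)} = -4 + \left(-32 + d\right) \left(35 + n\right)$ ($Y{\left(n,d \right)} = -4 + \left(n + 35\right) \left(d - 32\right) = -4 + \left(35 + n\right) \left(-32 + d\right) = -4 + \left(-32 + d\right) \left(35 + n\right)$)
$L = \frac{23}{5}$ ($L = \frac{1}{5 \cdot \frac{1}{23}} = \frac{1}{\frac{5}{23}} = \frac{23}{5} \approx 4.6$)
$\sqrt{Y{\left(-27,-53 \right)} + L} = \sqrt{\left(-1124 - -864 + 35 \left(-53\right) - -1431\right) + \frac{23}{5}} = \sqrt{\left(-1124 + 864 - 1855 + 1431\right) + \frac{23}{5}} = \sqrt{-684 + \frac{23}{5}} = \sqrt{- \frac{3397}{5}} = \frac{i \sqrt{16985}}{5}$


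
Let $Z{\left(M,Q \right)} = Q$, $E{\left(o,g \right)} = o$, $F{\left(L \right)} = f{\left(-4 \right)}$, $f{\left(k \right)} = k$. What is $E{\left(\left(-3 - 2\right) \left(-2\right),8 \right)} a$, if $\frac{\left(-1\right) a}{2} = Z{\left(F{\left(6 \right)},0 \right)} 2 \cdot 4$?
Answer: $0$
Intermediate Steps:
$F{\left(L \right)} = -4$
$a = 0$ ($a = - 2 \cdot 0 \cdot 2 \cdot 4 = - 2 \cdot 0 \cdot 4 = \left(-2\right) 0 = 0$)
$E{\left(\left(-3 - 2\right) \left(-2\right),8 \right)} a = \left(-3 - 2\right) \left(-2\right) 0 = \left(-5\right) \left(-2\right) 0 = 10 \cdot 0 = 0$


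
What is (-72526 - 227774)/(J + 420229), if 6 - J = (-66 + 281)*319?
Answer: -462/541 ≈ -0.85397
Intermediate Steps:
J = -68579 (J = 6 - (-66 + 281)*319 = 6 - 215*319 = 6 - 1*68585 = 6 - 68585 = -68579)
(-72526 - 227774)/(J + 420229) = (-72526 - 227774)/(-68579 + 420229) = -300300/351650 = -300300*1/351650 = -462/541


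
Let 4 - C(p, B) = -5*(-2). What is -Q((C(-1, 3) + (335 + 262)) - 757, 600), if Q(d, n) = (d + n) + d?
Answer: -268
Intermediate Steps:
C(p, B) = -6 (C(p, B) = 4 - (-5)*(-2) = 4 - 1*10 = 4 - 10 = -6)
Q(d, n) = n + 2*d
-Q((C(-1, 3) + (335 + 262)) - 757, 600) = -(600 + 2*((-6 + (335 + 262)) - 757)) = -(600 + 2*((-6 + 597) - 757)) = -(600 + 2*(591 - 757)) = -(600 + 2*(-166)) = -(600 - 332) = -1*268 = -268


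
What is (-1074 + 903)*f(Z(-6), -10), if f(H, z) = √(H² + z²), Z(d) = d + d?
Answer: -342*√61 ≈ -2671.1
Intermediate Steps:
Z(d) = 2*d
(-1074 + 903)*f(Z(-6), -10) = (-1074 + 903)*√((2*(-6))² + (-10)²) = -171*√((-12)² + 100) = -171*√(144 + 100) = -342*√61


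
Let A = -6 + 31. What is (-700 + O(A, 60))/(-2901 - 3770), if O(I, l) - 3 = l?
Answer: 91/953 ≈ 0.095488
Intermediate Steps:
A = 25
O(I, l) = 3 + l
(-700 + O(A, 60))/(-2901 - 3770) = (-700 + (3 + 60))/(-2901 - 3770) = (-700 + 63)/(-6671) = -637*(-1/6671) = 91/953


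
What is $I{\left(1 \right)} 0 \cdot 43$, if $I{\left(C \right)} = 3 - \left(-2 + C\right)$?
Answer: $0$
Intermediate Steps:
$I{\left(C \right)} = 5 - C$
$I{\left(1 \right)} 0 \cdot 43 = \left(5 - 1\right) 0 \cdot 43 = 4 \cdot 0 \cdot 43 = 0 \cdot 43 = 0$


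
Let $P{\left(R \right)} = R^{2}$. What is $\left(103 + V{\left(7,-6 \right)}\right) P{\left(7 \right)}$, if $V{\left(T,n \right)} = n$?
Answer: $4753$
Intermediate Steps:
$\left(103 + V{\left(7,-6 \right)}\right) P{\left(7 \right)} = \left(103 - 6\right) 7^{2} = 97 \cdot 49 = 4753$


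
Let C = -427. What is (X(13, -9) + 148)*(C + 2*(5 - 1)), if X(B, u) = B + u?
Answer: -63688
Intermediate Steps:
(X(13, -9) + 148)*(C + 2*(5 - 1)) = ((13 - 9) + 148)*(-427 + 2*(5 - 1)) = (4 + 148)*(-427 + 2*4) = 152*(-427 + 8) = 152*(-419) = -63688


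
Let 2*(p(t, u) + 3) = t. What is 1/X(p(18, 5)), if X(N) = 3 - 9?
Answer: -⅙ ≈ -0.16667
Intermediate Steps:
p(t, u) = -3 + t/2
X(N) = -6
1/X(p(18, 5)) = 1/(-6) = -⅙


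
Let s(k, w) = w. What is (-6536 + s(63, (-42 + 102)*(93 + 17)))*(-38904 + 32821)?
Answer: -389312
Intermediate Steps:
(-6536 + s(63, (-42 + 102)*(93 + 17)))*(-38904 + 32821) = (-6536 + (-42 + 102)*(93 + 17))*(-38904 + 32821) = (-6536 + 60*110)*(-6083) = (-6536 + 6600)*(-6083) = 64*(-6083) = -389312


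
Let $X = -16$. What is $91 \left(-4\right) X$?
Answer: $5824$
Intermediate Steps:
$91 \left(-4\right) X = 91 \left(-4\right) \left(-16\right) = \left(-364\right) \left(-16\right) = 5824$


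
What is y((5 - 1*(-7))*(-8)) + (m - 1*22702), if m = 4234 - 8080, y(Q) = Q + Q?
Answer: -26740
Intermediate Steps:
y(Q) = 2*Q
m = -3846
y((5 - 1*(-7))*(-8)) + (m - 1*22702) = 2*((5 - 1*(-7))*(-8)) + (-3846 - 1*22702) = 2*((5 + 7)*(-8)) + (-3846 - 22702) = 2*(12*(-8)) - 26548 = 2*(-96) - 26548 = -192 - 26548 = -26740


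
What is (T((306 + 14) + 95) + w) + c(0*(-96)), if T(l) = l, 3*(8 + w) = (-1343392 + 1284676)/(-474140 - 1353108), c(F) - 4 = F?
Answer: 187754625/456812 ≈ 411.01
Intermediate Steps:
c(F) = 4 + F
w = -3649603/456812 (w = -8 + ((-1343392 + 1284676)/(-474140 - 1353108))/3 = -8 + (-58716/(-1827248))/3 = -8 + (-58716*(-1/1827248))/3 = -8 + (⅓)*(14679/456812) = -8 + 4893/456812 = -3649603/456812 ≈ -7.9893)
(T((306 + 14) + 95) + w) + c(0*(-96)) = (((306 + 14) + 95) - 3649603/456812) + (4 + 0*(-96)) = ((320 + 95) - 3649603/456812) + (4 + 0) = (415 - 3649603/456812) + 4 = 185927377/456812 + 4 = 187754625/456812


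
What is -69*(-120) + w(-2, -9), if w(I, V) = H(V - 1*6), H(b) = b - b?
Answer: 8280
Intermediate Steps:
H(b) = 0
w(I, V) = 0
-69*(-120) + w(-2, -9) = -69*(-120) + 0 = 8280 + 0 = 8280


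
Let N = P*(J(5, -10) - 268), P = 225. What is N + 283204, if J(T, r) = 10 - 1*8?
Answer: 223354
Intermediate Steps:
J(T, r) = 2 (J(T, r) = 10 - 8 = 2)
N = -59850 (N = 225*(2 - 268) = 225*(-266) = -59850)
N + 283204 = -59850 + 283204 = 223354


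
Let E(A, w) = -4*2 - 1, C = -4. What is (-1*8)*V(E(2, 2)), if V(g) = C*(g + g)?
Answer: -576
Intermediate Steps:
E(A, w) = -9 (E(A, w) = -8 - 1 = -9)
V(g) = -8*g (V(g) = -4*(g + g) = -8*g)
(-1*8)*V(E(2, 2)) = (-1*8)*(-8*(-9)) = -8*72 = -576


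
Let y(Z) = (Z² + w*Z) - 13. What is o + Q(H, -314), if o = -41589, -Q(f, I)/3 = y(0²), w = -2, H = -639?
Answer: -41550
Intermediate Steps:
y(Z) = -13 + Z² - 2*Z (y(Z) = (Z² - 2*Z) - 13 = -13 + Z² - 2*Z)
Q(f, I) = 39 (Q(f, I) = -3*(-13 + (0²)² - 2*0²) = -3*(-13 + 0² - 2*0) = -3*(-13 + 0 + 0) = -3*(-13) = 39)
o + Q(H, -314) = -41589 + 39 = -41550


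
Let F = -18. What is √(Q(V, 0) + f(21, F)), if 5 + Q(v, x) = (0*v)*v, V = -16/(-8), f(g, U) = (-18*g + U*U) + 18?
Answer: I*√41 ≈ 6.4031*I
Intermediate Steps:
f(g, U) = 18 + U² - 18*g (f(g, U) = (-18*g + U²) + 18 = (U² - 18*g) + 18 = 18 + U² - 18*g)
V = 2 (V = -16*(-⅛) = 2)
Q(v, x) = -5 (Q(v, x) = -5 + (0*v)*v = -5 + 0*v = -5 + 0 = -5)
√(Q(V, 0) + f(21, F)) = √(-5 + (18 + (-18)² - 18*21)) = √(-5 + (18 + 324 - 378)) = √(-5 - 36) = √(-41) = I*√41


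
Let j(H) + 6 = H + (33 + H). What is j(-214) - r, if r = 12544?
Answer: -12945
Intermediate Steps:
j(H) = 27 + 2*H (j(H) = -6 + (H + (33 + H)) = -6 + (33 + 2*H) = 27 + 2*H)
j(-214) - r = (27 + 2*(-214)) - 1*12544 = (27 - 428) - 12544 = -401 - 12544 = -12945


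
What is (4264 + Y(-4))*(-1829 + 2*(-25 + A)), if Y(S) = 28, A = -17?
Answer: -8210596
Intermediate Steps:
(4264 + Y(-4))*(-1829 + 2*(-25 + A)) = (4264 + 28)*(-1829 + 2*(-25 - 17)) = 4292*(-1829 + 2*(-42)) = 4292*(-1829 - 84) = 4292*(-1913) = -8210596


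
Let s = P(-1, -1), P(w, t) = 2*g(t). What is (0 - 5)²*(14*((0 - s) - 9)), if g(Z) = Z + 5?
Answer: -5950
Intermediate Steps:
g(Z) = 5 + Z
P(w, t) = 10 + 2*t (P(w, t) = 2*(5 + t) = 10 + 2*t)
s = 8 (s = 10 + 2*(-1) = 10 - 2 = 8)
(0 - 5)²*(14*((0 - s) - 9)) = (0 - 5)²*(14*((0 - 1*8) - 9)) = (-5)²*(14*((0 - 8) - 9)) = 25*(14*(-8 - 9)) = 25*(14*(-17)) = 25*(-238) = -5950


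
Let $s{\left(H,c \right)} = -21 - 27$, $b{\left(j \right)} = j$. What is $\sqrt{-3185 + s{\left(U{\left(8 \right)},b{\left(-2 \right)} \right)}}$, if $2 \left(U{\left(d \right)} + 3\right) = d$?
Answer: $i \sqrt{3233} \approx 56.859 i$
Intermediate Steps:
$U{\left(d \right)} = -3 + \frac{d}{2}$
$s{\left(H,c \right)} = -48$ ($s{\left(H,c \right)} = -21 - 27 = -48$)
$\sqrt{-3185 + s{\left(U{\left(8 \right)},b{\left(-2 \right)} \right)}} = \sqrt{-3185 - 48} = \sqrt{-3233} = i \sqrt{3233}$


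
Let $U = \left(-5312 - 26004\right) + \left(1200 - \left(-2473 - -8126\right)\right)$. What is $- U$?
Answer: $35769$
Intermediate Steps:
$U = -35769$ ($U = -31316 + \left(1200 - \left(-2473 + 8126\right)\right) = -31316 + \left(1200 - 5653\right) = -31316 - 4453 = -35769$)
$- U = \left(-1\right) \left(-35769\right) = 35769$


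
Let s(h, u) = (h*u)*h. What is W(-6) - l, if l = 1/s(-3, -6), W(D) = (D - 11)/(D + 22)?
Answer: -451/432 ≈ -1.0440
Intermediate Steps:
s(h, u) = u*h²
W(D) = (-11 + D)/(22 + D)
l = -1/54 (l = 1/(-6*(-3)²) = 1/(-6*9) = 1/(-54) = -1/54 ≈ -0.018519)
W(-6) - l = (-11 - 6)/(22 - 6) - 1*(-1/54) = -17/16 + 1/54 = -451/432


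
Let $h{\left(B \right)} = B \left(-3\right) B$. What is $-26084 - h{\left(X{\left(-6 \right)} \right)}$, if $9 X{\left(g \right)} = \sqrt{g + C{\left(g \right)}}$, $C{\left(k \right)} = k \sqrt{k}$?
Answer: $- \frac{234758}{9} - \frac{2 i \sqrt{6}}{9} \approx -26084.0 - 0.54433 i$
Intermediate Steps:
$C{\left(k \right)} = k^{\frac{3}{2}}$
$X{\left(g \right)} = \frac{\sqrt{g + g^{\frac{3}{2}}}}{9}$
$h{\left(B \right)} = - 3 B^{2}$ ($h{\left(B \right)} = - 3 B B = - 3 B^{2}$)
$-26084 - h{\left(X{\left(-6 \right)} \right)} = -26084 - - 3 \left(\frac{\sqrt{-6 + \left(-6\right)^{\frac{3}{2}}}}{9}\right)^{2} = -26084 - - 3 \left(\frac{\sqrt{-6 - 6 i \sqrt{6}}}{9}\right)^{2} = -26084 - - 3 \left(- \frac{2}{27} - \frac{2 i \sqrt{6}}{27}\right) = -26084 - \left(\frac{2}{9} + \frac{2 i \sqrt{6}}{9}\right) = - \frac{234758}{9} - \frac{2 i \sqrt{6}}{9}$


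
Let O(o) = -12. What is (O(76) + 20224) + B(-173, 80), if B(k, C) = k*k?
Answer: 50141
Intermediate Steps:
B(k, C) = k**2
(O(76) + 20224) + B(-173, 80) = (-12 + 20224) + (-173)**2 = 20212 + 29929 = 50141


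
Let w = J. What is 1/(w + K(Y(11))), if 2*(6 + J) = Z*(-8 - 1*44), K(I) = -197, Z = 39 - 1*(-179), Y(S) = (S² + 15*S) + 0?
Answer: -1/5871 ≈ -0.00017033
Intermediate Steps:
Y(S) = S² + 15*S
Z = 218 (Z = 39 + 179 = 218)
J = -5674 (J = -6 + (218*(-8 - 1*44))/2 = -6 + (218*(-8 - 44))/2 = -6 + (218*(-52))/2 = -6 + (½)*(-11336) = -6 - 5668 = -5674)
w = -5674
1/(w + K(Y(11))) = 1/(-5674 - 197) = 1/(-5871) = -1/5871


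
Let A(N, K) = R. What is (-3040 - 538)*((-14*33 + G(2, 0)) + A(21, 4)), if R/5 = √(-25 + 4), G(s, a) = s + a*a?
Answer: 1645880 - 17890*I*√21 ≈ 1.6459e+6 - 81982.0*I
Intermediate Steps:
G(s, a) = s + a²
R = 5*I*√21 (R = 5*√(-25 + 4) = 5*√(-21) = 5*(I*√21) = 5*I*√21 ≈ 22.913*I)
A(N, K) = 5*I*√21
(-3040 - 538)*((-14*33 + G(2, 0)) + A(21, 4)) = (-3040 - 538)*((-14*33 + (2 + 0²)) + 5*I*√21) = -3578*((-462 + (2 + 0)) + 5*I*√21) = -3578*((-462 + 2) + 5*I*√21) = -3578*(-460 + 5*I*√21) = 1645880 - 17890*I*√21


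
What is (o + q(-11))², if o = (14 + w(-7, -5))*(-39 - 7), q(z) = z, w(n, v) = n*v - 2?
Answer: 4721929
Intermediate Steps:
w(n, v) = -2 + n*v
o = -2162 (o = (14 + (-2 - 7*(-5)))*(-39 - 7) = (14 + (-2 + 35))*(-46) = (14 + 33)*(-46) = 47*(-46) = -2162)
(o + q(-11))² = (-2162 - 11)² = (-2173)² = 4721929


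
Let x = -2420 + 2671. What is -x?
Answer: -251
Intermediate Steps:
x = 251
-x = -1*251 = -251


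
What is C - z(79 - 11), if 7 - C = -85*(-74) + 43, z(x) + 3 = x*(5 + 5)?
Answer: -7003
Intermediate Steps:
z(x) = -3 + 10*x (z(x) = -3 + x*(5 + 5) = -3 + x*10 = -3 + 10*x)
C = -6326 (C = 7 - (-85*(-74) + 43) = 7 - (6290 + 43) = 7 - 1*6333 = 7 - 6333 = -6326)
C - z(79 - 11) = -6326 - (-3 + 10*(79 - 11)) = -6326 - (-3 + 10*68) = -6326 - (-3 + 680) = -6326 - 1*677 = -6326 - 677 = -7003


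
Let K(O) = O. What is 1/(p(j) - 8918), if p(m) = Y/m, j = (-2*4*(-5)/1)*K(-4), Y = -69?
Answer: -160/1426811 ≈ -0.00011214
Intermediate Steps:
j = -160 (j = -2*4*(-5)/1*(-4) = -(-40)*(-4) = -2*(-20)*(-4) = 40*(-4) = -160)
p(m) = -69/m
1/(p(j) - 8918) = 1/(-69/(-160) - 8918) = 1/(-69*(-1/160) - 8918) = 1/(69/160 - 8918) = 1/(-1426811/160) = -160/1426811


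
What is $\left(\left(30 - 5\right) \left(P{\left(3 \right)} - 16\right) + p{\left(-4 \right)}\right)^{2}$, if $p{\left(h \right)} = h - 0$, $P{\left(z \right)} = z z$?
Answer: $32041$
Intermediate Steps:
$P{\left(z \right)} = z^{2}$
$p{\left(h \right)} = h$ ($p{\left(h \right)} = h + 0 = h$)
$\left(\left(30 - 5\right) \left(P{\left(3 \right)} - 16\right) + p{\left(-4 \right)}\right)^{2} = \left(\left(30 - 5\right) \left(3^{2} - 16\right) - 4\right)^{2} = \left(25 \left(9 - 16\right) - 4\right)^{2} = \left(25 \left(-7\right) - 4\right)^{2} = \left(-175 - 4\right)^{2} = \left(-179\right)^{2} = 32041$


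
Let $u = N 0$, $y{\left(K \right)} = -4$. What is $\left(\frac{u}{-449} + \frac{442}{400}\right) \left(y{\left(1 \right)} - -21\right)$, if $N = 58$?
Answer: $\frac{3757}{200} \approx 18.785$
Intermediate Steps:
$u = 0$ ($u = 58 \cdot 0 = 0$)
$\left(\frac{u}{-449} + \frac{442}{400}\right) \left(y{\left(1 \right)} - -21\right) = \left(\frac{0}{-449} + \frac{442}{400}\right) \left(-4 - -21\right) = \left(0 \left(- \frac{1}{449}\right) + 442 \cdot \frac{1}{400}\right) \left(-4 + 21\right) = \left(0 + \frac{221}{200}\right) 17 = \frac{221}{200} \cdot 17 = \frac{3757}{200}$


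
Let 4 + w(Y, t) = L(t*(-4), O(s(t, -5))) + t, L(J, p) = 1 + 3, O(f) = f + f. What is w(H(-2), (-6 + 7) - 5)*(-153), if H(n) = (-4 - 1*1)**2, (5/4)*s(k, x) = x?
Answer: 612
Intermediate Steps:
s(k, x) = 4*x/5
O(f) = 2*f
L(J, p) = 4
H(n) = 25 (H(n) = (-4 - 1)**2 = (-5)**2 = 25)
w(Y, t) = t (w(Y, t) = -4 + (4 + t) = t)
w(H(-2), (-6 + 7) - 5)*(-153) = ((-6 + 7) - 5)*(-153) = (1 - 5)*(-153) = -4*(-153) = 612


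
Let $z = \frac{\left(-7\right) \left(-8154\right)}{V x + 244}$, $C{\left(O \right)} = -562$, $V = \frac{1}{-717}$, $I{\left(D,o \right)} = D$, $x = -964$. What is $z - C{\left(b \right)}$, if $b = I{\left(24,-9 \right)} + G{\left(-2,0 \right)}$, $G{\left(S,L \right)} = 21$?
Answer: $\frac{69893735}{87956} \approx 794.64$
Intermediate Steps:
$V = - \frac{1}{717} \approx -0.0013947$
$b = 45$ ($b = 24 + 21 = 45$)
$z = \frac{20462463}{87956}$ ($z = \frac{\left(-7\right) \left(-8154\right)}{\left(- \frac{1}{717}\right) \left(-964\right) + 244} = \frac{57078}{\frac{964}{717} + 244} = \frac{57078}{\frac{175912}{717}} = 57078 \cdot \frac{717}{175912} = \frac{20462463}{87956} \approx 232.64$)
$z - C{\left(b \right)} = \frac{20462463}{87956} - -562 = \frac{20462463}{87956} + 562 = \frac{69893735}{87956}$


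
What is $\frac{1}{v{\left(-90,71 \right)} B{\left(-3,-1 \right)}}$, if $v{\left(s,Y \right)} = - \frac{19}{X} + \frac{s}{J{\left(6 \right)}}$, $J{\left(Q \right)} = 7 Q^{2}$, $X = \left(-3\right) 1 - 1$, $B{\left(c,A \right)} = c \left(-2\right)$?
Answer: $\frac{14}{369} \approx 0.03794$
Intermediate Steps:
$B{\left(c,A \right)} = - 2 c$
$X = -4$ ($X = -3 - 1 = -4$)
$v{\left(s,Y \right)} = \frac{19}{4} + \frac{s}{252}$ ($v{\left(s,Y \right)} = - \frac{19}{-4} + \frac{s}{7 \cdot 6^{2}} = \left(-19\right) \left(- \frac{1}{4}\right) + \frac{s}{7 \cdot 36} = \frac{19}{4} + \frac{s}{252}$)
$\frac{1}{v{\left(-90,71 \right)} B{\left(-3,-1 \right)}} = \frac{1}{\left(\frac{19}{4} + \frac{1}{252} \left(-90\right)\right) \left(\left(-2\right) \left(-3\right)\right)} = \frac{1}{\left(\frac{19}{4} - \frac{5}{14}\right) 6} = \frac{1}{\frac{123}{28} \cdot 6} = \frac{1}{\frac{369}{14}} = \frac{14}{369}$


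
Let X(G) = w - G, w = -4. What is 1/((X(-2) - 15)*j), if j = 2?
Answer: -1/34 ≈ -0.029412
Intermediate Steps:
X(G) = -4 - G
1/((X(-2) - 15)*j) = 1/(((-4 - 1*(-2)) - 15)*2) = 1/(((-4 + 2) - 15)*2) = 1/((-2 - 15)*2) = 1/(-17*2) = 1/(-34) = -1/34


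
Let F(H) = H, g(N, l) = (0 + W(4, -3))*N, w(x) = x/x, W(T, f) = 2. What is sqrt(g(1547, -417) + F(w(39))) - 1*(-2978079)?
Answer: 2978079 + sqrt(3095) ≈ 2.9781e+6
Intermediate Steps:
w(x) = 1
g(N, l) = 2*N (g(N, l) = (0 + 2)*N = 2*N)
sqrt(g(1547, -417) + F(w(39))) - 1*(-2978079) = sqrt(2*1547 + 1) - 1*(-2978079) = sqrt(3094 + 1) + 2978079 = sqrt(3095) + 2978079 = 2978079 + sqrt(3095)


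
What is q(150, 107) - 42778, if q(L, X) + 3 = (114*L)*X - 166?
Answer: 1786753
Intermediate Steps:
q(L, X) = -169 + 114*L*X (q(L, X) = -3 + ((114*L)*X - 166) = -3 + (114*L*X - 166) = -3 + (-166 + 114*L*X) = -169 + 114*L*X)
q(150, 107) - 42778 = (-169 + 114*150*107) - 42778 = (-169 + 1829700) - 42778 = 1829531 - 42778 = 1786753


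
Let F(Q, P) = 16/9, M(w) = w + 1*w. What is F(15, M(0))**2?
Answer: 256/81 ≈ 3.1605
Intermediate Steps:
M(w) = 2*w (M(w) = w + w = 2*w)
F(Q, P) = 16/9 (F(Q, P) = 16*(1/9) = 16/9)
F(15, M(0))**2 = (16/9)**2 = 256/81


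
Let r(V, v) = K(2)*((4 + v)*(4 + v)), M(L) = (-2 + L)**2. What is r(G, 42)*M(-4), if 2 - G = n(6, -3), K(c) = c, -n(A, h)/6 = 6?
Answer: 152352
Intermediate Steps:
n(A, h) = -36 (n(A, h) = -6*6 = -36)
G = 38 (G = 2 - 1*(-36) = 2 + 36 = 38)
r(V, v) = 2*(4 + v)**2 (r(V, v) = 2*((4 + v)*(4 + v)) = 2*(4 + v)**2)
r(G, 42)*M(-4) = (2*(4 + 42)**2)*(-2 - 4)**2 = (2*46**2)*(-6)**2 = (2*2116)*36 = 4232*36 = 152352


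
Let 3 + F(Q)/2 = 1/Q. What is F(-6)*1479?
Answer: -9367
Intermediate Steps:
F(Q) = -6 + 2/Q
F(-6)*1479 = (-6 + 2/(-6))*1479 = (-6 + 2*(-⅙))*1479 = (-6 - ⅓)*1479 = -19/3*1479 = -9367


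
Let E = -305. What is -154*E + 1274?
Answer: 48244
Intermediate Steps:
-154*E + 1274 = -154*(-305) + 1274 = 46970 + 1274 = 48244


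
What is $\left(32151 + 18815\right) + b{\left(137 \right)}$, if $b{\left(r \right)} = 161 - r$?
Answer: $50990$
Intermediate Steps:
$\left(32151 + 18815\right) + b{\left(137 \right)} = \left(32151 + 18815\right) + \left(161 - 137\right) = 50966 + \left(161 - 137\right) = 50966 + 24 = 50990$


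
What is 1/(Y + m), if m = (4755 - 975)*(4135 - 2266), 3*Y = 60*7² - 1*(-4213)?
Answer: 3/21201613 ≈ 1.4150e-7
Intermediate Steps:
Y = 7153/3 (Y = (60*7² - 1*(-4213))/3 = (60*49 + 4213)/3 = (2940 + 4213)/3 = (⅓)*7153 = 7153/3 ≈ 2384.3)
m = 7064820 (m = 3780*1869 = 7064820)
1/(Y + m) = 1/(7153/3 + 7064820) = 1/(21201613/3) = 3/21201613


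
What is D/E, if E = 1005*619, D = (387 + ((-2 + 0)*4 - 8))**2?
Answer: 137641/622095 ≈ 0.22125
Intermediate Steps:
D = 137641 (D = (387 + (-2*4 - 8))**2 = (387 + (-8 - 8))**2 = (387 - 16)**2 = 371**2 = 137641)
E = 622095
D/E = 137641/622095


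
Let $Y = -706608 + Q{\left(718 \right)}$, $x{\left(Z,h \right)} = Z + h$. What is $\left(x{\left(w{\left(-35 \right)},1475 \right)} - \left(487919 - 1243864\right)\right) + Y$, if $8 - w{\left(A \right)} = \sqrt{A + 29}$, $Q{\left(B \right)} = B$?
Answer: $51538 - i \sqrt{6} \approx 51538.0 - 2.4495 i$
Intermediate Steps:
$w{\left(A \right)} = 8 - \sqrt{29 + A}$ ($w{\left(A \right)} = 8 - \sqrt{A + 29} = 8 - \sqrt{29 + A}$)
$Y = -705890$ ($Y = -706608 + 718 = -705890$)
$\left(x{\left(w{\left(-35 \right)},1475 \right)} - \left(487919 - 1243864\right)\right) + Y = \left(\left(\left(8 - \sqrt{29 - 35}\right) + 1475\right) - \left(487919 - 1243864\right)\right) - 705890 = \left(\left(\left(8 - \sqrt{-6}\right) + 1475\right) - \left(487919 - 1243864\right)\right) - 705890 = \left(\left(\left(8 - i \sqrt{6}\right) + 1475\right) - -755945\right) - 705890 = \left(\left(\left(8 - i \sqrt{6}\right) + 1475\right) + 755945\right) - 705890 = \left(\left(1483 - i \sqrt{6}\right) + 755945\right) - 705890 = \left(757428 - i \sqrt{6}\right) - 705890 = 51538 - i \sqrt{6}$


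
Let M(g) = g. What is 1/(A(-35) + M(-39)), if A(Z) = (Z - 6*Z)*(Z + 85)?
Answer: 1/8711 ≈ 0.00011480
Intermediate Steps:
A(Z) = -5*Z*(85 + Z) (A(Z) = (-5*Z)*(85 + Z) = -5*Z*(85 + Z))
1/(A(-35) + M(-39)) = 1/(-5*(-35)*(85 - 35) - 39) = 1/(-5*(-35)*50 - 39) = 1/(8750 - 39) = 1/8711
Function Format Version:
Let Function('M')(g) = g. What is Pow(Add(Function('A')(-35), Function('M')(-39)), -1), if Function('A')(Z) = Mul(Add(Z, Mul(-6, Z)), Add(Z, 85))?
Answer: Rational(1, 8711) ≈ 0.00011480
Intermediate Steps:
Function('A')(Z) = Mul(-5, Z, Add(85, Z)) (Function('A')(Z) = Mul(Mul(-5, Z), Add(85, Z)) = Mul(-5, Z, Add(85, Z)))
Pow(Add(Function('A')(-35), Function('M')(-39)), -1) = Pow(Add(Mul(-5, -35, Add(85, -35)), -39), -1) = Pow(Add(Mul(-5, -35, 50), -39), -1) = Pow(Add(8750, -39), -1) = Pow(8711, -1) = Rational(1, 8711)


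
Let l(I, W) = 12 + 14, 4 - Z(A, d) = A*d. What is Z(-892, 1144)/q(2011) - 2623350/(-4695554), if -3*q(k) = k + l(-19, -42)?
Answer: -2394903107879/1594140583 ≈ -1502.3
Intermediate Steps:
Z(A, d) = 4 - A*d
l(I, W) = 26
q(k) = -26/3 - k/3 (q(k) = -(k + 26)/3 = -(26 + k)/3 = -26/3 - k/3)
Z(-892, 1144)/q(2011) - 2623350/(-4695554) = (4 - 1*(-892)*1144)/(-26/3 - ⅓*2011) - 2623350/(-4695554) = (4 + 1020448)/(-26/3 - 2011/3) - 2623350*(-1/4695554) = 1020452/(-679) + 1311675/2347777 = 1020452*(-1/679) + 1311675/2347777 = -1020452/679 + 1311675/2347777 = -2394903107879/1594140583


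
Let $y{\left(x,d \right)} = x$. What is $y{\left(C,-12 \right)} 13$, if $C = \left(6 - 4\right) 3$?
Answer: $78$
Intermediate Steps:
$C = 6$ ($C = 2 \cdot 3 = 6$)
$y{\left(C,-12 \right)} 13 = 6 \cdot 13 = 78$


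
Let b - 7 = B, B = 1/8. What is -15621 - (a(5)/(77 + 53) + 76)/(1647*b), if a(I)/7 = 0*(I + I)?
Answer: -77183393/4941 ≈ -15621.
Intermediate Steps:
B = 1/8 ≈ 0.12500
b = 57/8 (b = 7 + 1/8 = 57/8 ≈ 7.1250)
a(I) = 0 (a(I) = 7*(0*(I + I)) = 7*(0*(2*I)) = 7*0 = 0)
-15621 - (a(5)/(77 + 53) + 76)/(1647*b) = -15621 - (0/(77 + 53) + 76)/(1647*(57/8)) = -15621 - (0/130 + 76)/93879/8 = -15621 - (0*(1/130) + 76)*8/93879 = -15621 - (0 + 76)*8/93879 = -15621 - 76*8/93879 = -15621 - 1*32/4941 = -15621 - 32/4941 = -77183393/4941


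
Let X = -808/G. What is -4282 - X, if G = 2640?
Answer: -1412959/330 ≈ -4281.7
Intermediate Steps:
X = -101/330 (X = -808/2640 = -808*1/2640 = -101/330 ≈ -0.30606)
-4282 - X = -4282 - 1*(-101/330) = -4282 + 101/330 = -1412959/330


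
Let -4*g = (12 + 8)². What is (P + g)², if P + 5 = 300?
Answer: 38025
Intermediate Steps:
g = -100 (g = -(12 + 8)²/4 = -¼*20² = -¼*400 = -100)
P = 295 (P = -5 + 300 = 295)
(P + g)² = (295 - 100)² = 195² = 38025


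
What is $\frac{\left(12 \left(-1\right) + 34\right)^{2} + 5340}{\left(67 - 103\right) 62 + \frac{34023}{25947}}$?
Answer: $- \frac{50371776}{19293227} \approx -2.6109$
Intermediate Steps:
$\frac{\left(12 \left(-1\right) + 34\right)^{2} + 5340}{\left(67 - 103\right) 62 + \frac{34023}{25947}} = \frac{\left(-12 + 34\right)^{2} + 5340}{\left(-36\right) 62 + 34023 \cdot \frac{1}{25947}} = \frac{22^{2} + 5340}{-2232 + \frac{11341}{8649}} = \frac{484 + 5340}{- \frac{19293227}{8649}} = 5824 \left(- \frac{8649}{19293227}\right) = - \frac{50371776}{19293227}$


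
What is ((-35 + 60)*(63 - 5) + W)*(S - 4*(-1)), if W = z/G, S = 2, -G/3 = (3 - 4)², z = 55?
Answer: 8590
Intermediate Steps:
G = -3 (G = -3*(3 - 4)² = -3*(-1)² = -3*1 = -3)
W = -55/3 (W = 55/(-3) = 55*(-⅓) = -55/3 ≈ -18.333)
((-35 + 60)*(63 - 5) + W)*(S - 4*(-1)) = ((-35 + 60)*(63 - 5) - 55/3)*(2 - 4*(-1)) = (25*58 - 55/3)*(2 + 4) = (1450 - 55/3)*6 = (4295/3)*6 = 8590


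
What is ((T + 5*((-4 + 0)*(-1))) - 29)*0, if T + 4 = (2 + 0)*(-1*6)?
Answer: 0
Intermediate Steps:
T = -16 (T = -4 + (2 + 0)*(-1*6) = -4 + 2*(-6) = -4 - 12 = -16)
((T + 5*((-4 + 0)*(-1))) - 29)*0 = ((-16 + 5*((-4 + 0)*(-1))) - 29)*0 = ((-16 + 5*(-4*(-1))) - 29)*0 = ((-16 + 5*4) - 29)*0 = ((-16 + 20) - 29)*0 = (4 - 29)*0 = -25*0 = 0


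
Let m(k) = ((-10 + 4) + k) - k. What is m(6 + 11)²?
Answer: 36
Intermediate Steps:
m(k) = -6 (m(k) = (-6 + k) - k = -6)
m(6 + 11)² = (-6)² = 36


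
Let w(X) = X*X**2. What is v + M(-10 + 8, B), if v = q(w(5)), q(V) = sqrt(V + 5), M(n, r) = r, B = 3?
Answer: 3 + sqrt(130) ≈ 14.402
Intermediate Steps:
w(X) = X**3
q(V) = sqrt(5 + V)
v = sqrt(130) (v = sqrt(5 + 5**3) = sqrt(5 + 125) = sqrt(130) ≈ 11.402)
v + M(-10 + 8, B) = sqrt(130) + 3 = 3 + sqrt(130)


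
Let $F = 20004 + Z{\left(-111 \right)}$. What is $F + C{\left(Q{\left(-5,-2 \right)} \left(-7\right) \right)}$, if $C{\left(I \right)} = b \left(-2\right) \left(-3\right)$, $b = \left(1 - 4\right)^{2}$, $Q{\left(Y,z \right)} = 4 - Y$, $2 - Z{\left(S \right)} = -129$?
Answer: $20189$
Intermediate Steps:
$Z{\left(S \right)} = 131$ ($Z{\left(S \right)} = 2 - -129 = 2 + 129 = 131$)
$b = 9$ ($b = \left(-3\right)^{2} = 9$)
$C{\left(I \right)} = 54$ ($C{\left(I \right)} = 9 \left(-2\right) \left(-3\right) = \left(-18\right) \left(-3\right) = 54$)
$F = 20135$ ($F = 20004 + 131 = 20135$)
$F + C{\left(Q{\left(-5,-2 \right)} \left(-7\right) \right)} = 20135 + 54 = 20189$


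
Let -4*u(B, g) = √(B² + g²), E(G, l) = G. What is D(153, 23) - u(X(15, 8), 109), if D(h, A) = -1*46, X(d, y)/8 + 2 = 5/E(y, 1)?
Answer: -46 + √12002/4 ≈ -18.612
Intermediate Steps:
X(d, y) = -16 + 40/y (X(d, y) = -16 + 8*(5/y) = -16 + 40/y)
D(h, A) = -46
u(B, g) = -√(B² + g²)/4
D(153, 23) - u(X(15, 8), 109) = -46 - (-1)*√((-16 + 40/8)² + 109²)/4 = -46 - (-1)*√((-16 + 40*(⅛))² + 11881)/4 = -46 - (-1)*√((-16 + 5)² + 11881)/4 = -46 - (-1)*√((-11)² + 11881)/4 = -46 - (-1)*√(121 + 11881)/4 = -46 - (-1)*√12002/4 = -46 + √12002/4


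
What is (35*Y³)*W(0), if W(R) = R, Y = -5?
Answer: 0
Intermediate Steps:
(35*Y³)*W(0) = (35*(-5)³)*0 = (35*(-125))*0 = -4375*0 = 0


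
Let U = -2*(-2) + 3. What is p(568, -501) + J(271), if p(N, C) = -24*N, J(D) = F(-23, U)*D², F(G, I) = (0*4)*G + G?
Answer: -1702775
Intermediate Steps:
U = 7 (U = 4 + 3 = 7)
F(G, I) = G (F(G, I) = 0*G + G = 0 + G = G)
J(D) = -23*D²
p(568, -501) + J(271) = -24*568 - 23*271² = -13632 - 23*73441 = -13632 - 1689143 = -1702775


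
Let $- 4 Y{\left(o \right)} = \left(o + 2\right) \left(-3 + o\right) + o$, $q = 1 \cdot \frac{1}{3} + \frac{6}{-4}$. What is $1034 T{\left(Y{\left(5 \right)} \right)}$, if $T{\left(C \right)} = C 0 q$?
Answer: $0$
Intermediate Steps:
$q = - \frac{7}{6}$ ($q = 1 \cdot \frac{1}{3} + 6 \left(- \frac{1}{4}\right) = \frac{1}{3} - \frac{3}{2} = - \frac{7}{6} \approx -1.1667$)
$Y{\left(o \right)} = - \frac{o}{4} - \frac{\left(-3 + o\right) \left(2 + o\right)}{4}$ ($Y{\left(o \right)} = - \frac{\left(o + 2\right) \left(-3 + o\right) + o}{4} = - \frac{\left(2 + o\right) \left(-3 + o\right) + o}{4} = - \frac{\left(-3 + o\right) \left(2 + o\right) + o}{4} = - \frac{o + \left(-3 + o\right) \left(2 + o\right)}{4} = - \frac{o}{4} - \frac{\left(-3 + o\right) \left(2 + o\right)}{4}$)
$T{\left(C \right)} = 0$ ($T{\left(C \right)} = C 0 \left(- \frac{7}{6}\right) = 0 \left(- \frac{7}{6}\right) = 0$)
$1034 T{\left(Y{\left(5 \right)} \right)} = 1034 \cdot 0 = 0$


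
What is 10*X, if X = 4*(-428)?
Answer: -17120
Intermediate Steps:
X = -1712
10*X = 10*(-1712) = -17120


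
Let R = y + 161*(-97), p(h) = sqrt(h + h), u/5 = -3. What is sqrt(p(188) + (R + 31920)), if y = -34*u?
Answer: sqrt(16813 + 2*sqrt(94)) ≈ 129.74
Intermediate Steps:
u = -15 (u = 5*(-3) = -15)
y = 510 (y = -34*(-15) = 510)
p(h) = sqrt(2)*sqrt(h) (p(h) = sqrt(2*h) = sqrt(2)*sqrt(h))
R = -15107 (R = 510 + 161*(-97) = 510 - 15617 = -15107)
sqrt(p(188) + (R + 31920)) = sqrt(sqrt(2)*sqrt(188) + (-15107 + 31920)) = sqrt(sqrt(2)*(2*sqrt(47)) + 16813) = sqrt(2*sqrt(94) + 16813) = sqrt(16813 + 2*sqrt(94))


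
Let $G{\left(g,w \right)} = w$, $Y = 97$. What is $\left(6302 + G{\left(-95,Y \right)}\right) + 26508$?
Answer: $32907$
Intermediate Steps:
$\left(6302 + G{\left(-95,Y \right)}\right) + 26508 = \left(6302 + 97\right) + 26508 = 6399 + 26508 = 32907$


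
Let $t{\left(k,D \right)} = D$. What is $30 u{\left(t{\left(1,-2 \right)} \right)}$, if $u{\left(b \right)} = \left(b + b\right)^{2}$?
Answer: $480$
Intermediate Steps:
$u{\left(b \right)} = 4 b^{2}$ ($u{\left(b \right)} = \left(2 b\right)^{2} = 4 b^{2}$)
$30 u{\left(t{\left(1,-2 \right)} \right)} = 30 \cdot 4 \left(-2\right)^{2} = 30 \cdot 4 \cdot 4 = 30 \cdot 16 = 480$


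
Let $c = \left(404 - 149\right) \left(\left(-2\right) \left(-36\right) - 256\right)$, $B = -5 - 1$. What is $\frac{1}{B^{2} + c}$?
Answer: $- \frac{1}{46884} \approx -2.1329 \cdot 10^{-5}$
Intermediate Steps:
$B = -6$ ($B = -5 - 1 = -6$)
$c = -46920$ ($c = 255 \left(72 - 256\right) = 255 \left(-184\right) = -46920$)
$\frac{1}{B^{2} + c} = \frac{1}{\left(-6\right)^{2} - 46920} = \frac{1}{36 - 46920} = \frac{1}{-46884} = - \frac{1}{46884}$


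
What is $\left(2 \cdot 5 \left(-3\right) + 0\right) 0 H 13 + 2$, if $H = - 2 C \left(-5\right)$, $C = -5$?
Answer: $2$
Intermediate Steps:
$H = -50$ ($H = \left(-2\right) \left(-5\right) \left(-5\right) = 10 \left(-5\right) = -50$)
$\left(2 \cdot 5 \left(-3\right) + 0\right) 0 H 13 + 2 = \left(2 \cdot 5 \left(-3\right) + 0\right) 0 \left(-50\right) 13 + 2 = \left(2 \left(-15\right) + 0\right) 0 \left(-50\right) 13 + 2 = \left(-30 + 0\right) 0 \left(-50\right) 13 + 2 = \left(-30\right) 0 \left(-50\right) 13 + 2 = 0 \left(-50\right) 13 + 2 = 0 \cdot 13 + 2 = 0 + 2 = 2$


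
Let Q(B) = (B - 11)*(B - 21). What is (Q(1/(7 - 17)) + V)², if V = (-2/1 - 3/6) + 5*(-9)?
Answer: 348606241/10000 ≈ 34861.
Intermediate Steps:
Q(B) = (-21 + B)*(-11 + B) (Q(B) = (-11 + B)*(-21 + B) = (-21 + B)*(-11 + B))
V = -95/2 (V = (-2*1 - 3*⅙) - 45 = (-2 - ½) - 45 = -5/2 - 45 = -95/2 ≈ -47.500)
(Q(1/(7 - 17)) + V)² = ((231 + (1/(7 - 17))² - 32/(7 - 17)) - 95/2)² = ((231 + (1/(-10))² - 32/(-10)) - 95/2)² = ((231 + (-⅒)² - 32*(-⅒)) - 95/2)² = ((231 + 1/100 + 16/5) - 95/2)² = (23421/100 - 95/2)² = (18671/100)² = 348606241/10000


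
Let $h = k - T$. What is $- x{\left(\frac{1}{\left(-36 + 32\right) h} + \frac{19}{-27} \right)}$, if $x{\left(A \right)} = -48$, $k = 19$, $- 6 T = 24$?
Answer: $48$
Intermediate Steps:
$T = -4$ ($T = \left(- \frac{1}{6}\right) 24 = -4$)
$h = 23$ ($h = 19 - -4 = 19 + 4 = 23$)
$- x{\left(\frac{1}{\left(-36 + 32\right) h} + \frac{19}{-27} \right)} = \left(-1\right) \left(-48\right) = 48$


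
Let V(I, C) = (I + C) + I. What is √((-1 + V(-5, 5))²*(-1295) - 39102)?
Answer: I*√85722 ≈ 292.78*I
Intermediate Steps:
V(I, C) = C + 2*I (V(I, C) = (C + I) + I = C + 2*I)
√((-1 + V(-5, 5))²*(-1295) - 39102) = √((-1 + (5 + 2*(-5)))²*(-1295) - 39102) = √((-1 + (5 - 10))²*(-1295) - 39102) = √((-1 - 5)²*(-1295) - 39102) = √((-6)²*(-1295) - 39102) = √(36*(-1295) - 39102) = √(-46620 - 39102) = √(-85722) = I*√85722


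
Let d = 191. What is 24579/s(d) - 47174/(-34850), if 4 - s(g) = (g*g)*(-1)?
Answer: 257772154/127150225 ≈ 2.0273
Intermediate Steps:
s(g) = 4 + g² (s(g) = 4 - g*g*(-1) = 4 - g²*(-1) = 4 - (-1)*g² = 4 + g²)
24579/s(d) - 47174/(-34850) = 24579/(4 + 191²) - 47174/(-34850) = 24579/(4 + 36481) - 47174*(-1/34850) = 24579/36485 + 23587/17425 = 257772154/127150225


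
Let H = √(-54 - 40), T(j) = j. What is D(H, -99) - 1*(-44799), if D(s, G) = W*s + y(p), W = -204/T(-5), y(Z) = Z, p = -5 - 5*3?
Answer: 44779 + 204*I*√94/5 ≈ 44779.0 + 395.57*I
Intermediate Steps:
p = -20 (p = -5 - 15 = -20)
H = I*√94 (H = √(-94) = I*√94 ≈ 9.6954*I)
W = 204/5 (W = -204/(-5) = -204*(-⅕) = 204/5 ≈ 40.800)
D(s, G) = -20 + 204*s/5 (D(s, G) = 204*s/5 - 20 = -20 + 204*s/5)
D(H, -99) - 1*(-44799) = (-20 + 204*(I*√94)/5) - 1*(-44799) = (-20 + 204*I*√94/5) + 44799 = 44779 + 204*I*√94/5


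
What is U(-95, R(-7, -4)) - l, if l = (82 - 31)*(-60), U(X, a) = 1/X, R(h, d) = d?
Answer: 290699/95 ≈ 3060.0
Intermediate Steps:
l = -3060 (l = 51*(-60) = -3060)
U(-95, R(-7, -4)) - l = 1/(-95) - 1*(-3060) = -1/95 + 3060 = 290699/95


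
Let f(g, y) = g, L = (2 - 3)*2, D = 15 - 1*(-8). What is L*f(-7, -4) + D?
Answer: 37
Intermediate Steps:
D = 23 (D = 15 + 8 = 23)
L = -2 (L = -1*2 = -2)
L*f(-7, -4) + D = -2*(-7) + 23 = 14 + 23 = 37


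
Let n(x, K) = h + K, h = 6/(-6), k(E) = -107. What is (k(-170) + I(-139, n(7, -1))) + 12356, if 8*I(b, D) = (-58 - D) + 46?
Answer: 48991/4 ≈ 12248.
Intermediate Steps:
h = -1 (h = 6*(-⅙) = -1)
n(x, K) = -1 + K
I(b, D) = -3/2 - D/8 (I(b, D) = ((-58 - D) + 46)/8 = (-12 - D)/8 = -3/2 - D/8)
(k(-170) + I(-139, n(7, -1))) + 12356 = (-107 + (-3/2 - (-1 - 1)/8)) + 12356 = (-107 + (-3/2 - ⅛*(-2))) + 12356 = (-107 + (-3/2 + ¼)) + 12356 = (-107 - 5/4) + 12356 = -433/4 + 12356 = 48991/4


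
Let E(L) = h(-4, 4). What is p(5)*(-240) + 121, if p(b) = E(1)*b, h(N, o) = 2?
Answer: -2279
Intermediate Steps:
E(L) = 2
p(b) = 2*b
p(5)*(-240) + 121 = (2*5)*(-240) + 121 = 10*(-240) + 121 = -2400 + 121 = -2279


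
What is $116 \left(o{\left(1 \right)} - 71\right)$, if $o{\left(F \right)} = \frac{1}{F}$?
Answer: $-8120$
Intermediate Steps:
$116 \left(o{\left(1 \right)} - 71\right) = 116 \left(1^{-1} - 71\right) = 116 \left(1 - 71\right) = 116 \left(-70\right) = -8120$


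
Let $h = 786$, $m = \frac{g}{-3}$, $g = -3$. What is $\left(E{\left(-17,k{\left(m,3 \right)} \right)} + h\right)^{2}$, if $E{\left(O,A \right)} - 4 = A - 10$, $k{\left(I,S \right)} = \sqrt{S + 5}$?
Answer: $608408 + 3120 \sqrt{2} \approx 6.1282 \cdot 10^{5}$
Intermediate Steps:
$m = 1$ ($m = - \frac{3}{-3} = \left(-3\right) \left(- \frac{1}{3}\right) = 1$)
$k{\left(I,S \right)} = \sqrt{5 + S}$
$E{\left(O,A \right)} = -6 + A$ ($E{\left(O,A \right)} = 4 + \left(A - 10\right) = 4 + \left(-10 + A\right) = -6 + A$)
$\left(E{\left(-17,k{\left(m,3 \right)} \right)} + h\right)^{2} = \left(\left(-6 + \sqrt{5 + 3}\right) + 786\right)^{2} = \left(\left(-6 + \sqrt{8}\right) + 786\right)^{2} = \left(\left(-6 + 2 \sqrt{2}\right) + 786\right)^{2} = \left(780 + 2 \sqrt{2}\right)^{2}$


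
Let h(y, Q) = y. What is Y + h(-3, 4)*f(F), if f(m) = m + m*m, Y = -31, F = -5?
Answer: -91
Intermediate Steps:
f(m) = m + m²
Y + h(-3, 4)*f(F) = -31 - (-15)*(1 - 5) = -31 - (-15)*(-4) = -31 - 3*20 = -31 - 60 = -91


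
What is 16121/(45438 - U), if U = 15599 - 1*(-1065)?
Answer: 16121/28774 ≈ 0.56026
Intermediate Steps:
U = 16664 (U = 15599 + 1065 = 16664)
16121/(45438 - U) = 16121/(45438 - 1*16664) = 16121/(45438 - 16664) = 16121/28774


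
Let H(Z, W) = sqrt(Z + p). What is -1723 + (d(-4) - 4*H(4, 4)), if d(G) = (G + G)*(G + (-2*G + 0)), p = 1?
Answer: -1755 - 4*sqrt(5) ≈ -1763.9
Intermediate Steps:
H(Z, W) = sqrt(1 + Z) (H(Z, W) = sqrt(Z + 1) = sqrt(1 + Z))
d(G) = -2*G**2 (d(G) = (2*G)*(G - 2*G) = (2*G)*(-G) = -2*G**2)
-1723 + (d(-4) - 4*H(4, 4)) = -1723 + (-2*(-4)**2 - 4*sqrt(1 + 4)) = -1723 + (-2*16 - 4*sqrt(5)) = -1723 + (-32 - 4*sqrt(5)) = -1755 - 4*sqrt(5)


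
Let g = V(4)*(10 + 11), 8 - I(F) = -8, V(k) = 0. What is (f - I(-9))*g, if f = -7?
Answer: 0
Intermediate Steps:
I(F) = 16 (I(F) = 8 - 1*(-8) = 8 + 8 = 16)
g = 0 (g = 0*(10 + 11) = 0*21 = 0)
(f - I(-9))*g = (-7 - 1*16)*0 = (-7 - 16)*0 = -23*0 = 0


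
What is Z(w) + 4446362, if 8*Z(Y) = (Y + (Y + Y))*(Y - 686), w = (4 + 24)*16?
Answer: 4406378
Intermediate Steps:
w = 448 (w = 28*16 = 448)
Z(Y) = 3*Y*(-686 + Y)/8 (Z(Y) = ((Y + (Y + Y))*(Y - 686))/8 = ((Y + 2*Y)*(-686 + Y))/8 = ((3*Y)*(-686 + Y))/8 = (3*Y*(-686 + Y))/8 = 3*Y*(-686 + Y)/8)
Z(w) + 4446362 = (3/8)*448*(-686 + 448) + 4446362 = (3/8)*448*(-238) + 4446362 = -39984 + 4446362 = 4406378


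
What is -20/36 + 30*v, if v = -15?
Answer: -4055/9 ≈ -450.56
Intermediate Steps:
-20/36 + 30*v = -20/36 + 30*(-15) = -20*1/36 - 450 = -5/9 - 450 = -4055/9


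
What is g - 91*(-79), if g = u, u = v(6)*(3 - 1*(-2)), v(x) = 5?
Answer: 7214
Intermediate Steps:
u = 25 (u = 5*(3 - 1*(-2)) = 5*(3 + 2) = 5*5 = 25)
g = 25
g - 91*(-79) = 25 - 91*(-79) = 25 + 7189 = 7214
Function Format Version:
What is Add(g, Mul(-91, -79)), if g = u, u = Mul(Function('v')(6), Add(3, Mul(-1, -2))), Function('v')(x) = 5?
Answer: 7214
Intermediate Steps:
u = 25 (u = Mul(5, Add(3, Mul(-1, -2))) = Mul(5, Add(3, 2)) = Mul(5, 5) = 25)
g = 25
Add(g, Mul(-91, -79)) = Add(25, Mul(-91, -79)) = Add(25, 7189) = 7214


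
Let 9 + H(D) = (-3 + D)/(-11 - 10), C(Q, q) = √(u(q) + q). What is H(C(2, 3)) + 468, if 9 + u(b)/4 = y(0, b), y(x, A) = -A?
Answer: 3214/7 - I*√5/7 ≈ 459.14 - 0.31944*I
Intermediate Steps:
u(b) = -36 - 4*b (u(b) = -36 + 4*(-b) = -36 - 4*b)
C(Q, q) = √(-36 - 3*q) (C(Q, q) = √((-36 - 4*q) + q) = √(-36 - 3*q))
H(D) = -62/7 - D/21 (H(D) = -9 + (-3 + D)/(-11 - 10) = -9 + (-3 + D)/(-21) = -9 + (-3 + D)*(-1/21) = -9 + (⅐ - D/21) = -62/7 - D/21)
H(C(2, 3)) + 468 = (-62/7 - √(-36 - 3*3)/21) + 468 = (-62/7 - √(-36 - 9)/21) + 468 = (-62/7 - I*√5/7) + 468 = 3214/7 - I*√5/7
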